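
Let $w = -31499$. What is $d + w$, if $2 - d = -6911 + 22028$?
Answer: $-46614$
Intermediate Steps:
$d = -15115$ ($d = 2 - \left(-6911 + 22028\right) = 2 - 15117 = -15115$)
$d + w = -15115 - 31499 = -46614$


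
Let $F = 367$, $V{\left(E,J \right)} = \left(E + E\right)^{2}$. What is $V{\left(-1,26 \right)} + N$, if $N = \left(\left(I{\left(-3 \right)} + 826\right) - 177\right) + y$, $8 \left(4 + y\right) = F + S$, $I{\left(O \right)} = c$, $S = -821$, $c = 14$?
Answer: $\frac{2425}{4} \approx 606.25$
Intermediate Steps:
$V{\left(E,J \right)} = 4 E^{2}$ ($V{\left(E,J \right)} = \left(2 E\right)^{2} = 4 E^{2}$)
$I{\left(O \right)} = 14$
$y = - \frac{243}{4}$ ($y = -4 + \frac{367 - 821}{8} = -4 + \frac{1}{8} \left(-454\right) = -4 - \frac{227}{4} = - \frac{243}{4} \approx -60.75$)
$N = \frac{2409}{4}$ ($N = \left(\left(14 + 826\right) - 177\right) - \frac{243}{4} = \left(840 - 177\right) - \frac{243}{4} = 663 - \frac{243}{4} = \frac{2409}{4} \approx 602.25$)
$V{\left(-1,26 \right)} + N = 4 \left(-1\right)^{2} + \frac{2409}{4} = 4 \cdot 1 + \frac{2409}{4} = 4 + \frac{2409}{4} = \frac{2425}{4}$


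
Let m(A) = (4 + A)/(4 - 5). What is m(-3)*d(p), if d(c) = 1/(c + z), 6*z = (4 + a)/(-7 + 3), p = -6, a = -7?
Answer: 8/47 ≈ 0.17021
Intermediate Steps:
m(A) = -4 - A (m(A) = (4 + A)/(-1) = (4 + A)*(-1) = -4 - A)
z = ⅛ (z = ((4 - 7)/(-7 + 3))/6 = (-3/(-4))/6 = (-3*(-¼))/6 = (⅙)*(¾) = ⅛ ≈ 0.12500)
d(c) = 1/(⅛ + c) (d(c) = 1/(c + ⅛) = 1/(⅛ + c))
m(-3)*d(p) = (-4 - 1*(-3))*(8/(1 + 8*(-6))) = (-4 + 3)*(8/(1 - 48)) = -8/(-47) = -8*(-1)/47 = -1*(-8/47) = 8/47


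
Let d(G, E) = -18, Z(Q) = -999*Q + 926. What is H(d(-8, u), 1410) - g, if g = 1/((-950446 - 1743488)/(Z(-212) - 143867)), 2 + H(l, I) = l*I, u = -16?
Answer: -22792454647/897978 ≈ -25382.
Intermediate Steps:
Z(Q) = 926 - 999*Q
H(l, I) = -2 + I*l (H(l, I) = -2 + l*I = -2 + I*l)
g = -22949/897978 (g = 1/((-950446 - 1743488)/((926 - 999*(-212)) - 143867)) = 1/(-2693934/((926 + 211788) - 143867)) = 1/(-2693934/(212714 - 143867)) = 1/(-2693934/68847) = 1/(-2693934*1/68847) = 1/(-897978/22949) = -22949/897978 ≈ -0.025556)
H(d(-8, u), 1410) - g = (-2 + 1410*(-18)) - 1*(-22949/897978) = (-2 - 25380) + 22949/897978 = -25382 + 22949/897978 = -22792454647/897978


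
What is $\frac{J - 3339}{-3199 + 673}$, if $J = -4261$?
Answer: $\frac{3800}{1263} \approx 3.0087$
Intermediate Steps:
$\frac{J - 3339}{-3199 + 673} = \frac{-4261 - 3339}{-3199 + 673} = - \frac{7600}{-2526} = \left(-7600\right) \left(- \frac{1}{2526}\right) = \frac{3800}{1263}$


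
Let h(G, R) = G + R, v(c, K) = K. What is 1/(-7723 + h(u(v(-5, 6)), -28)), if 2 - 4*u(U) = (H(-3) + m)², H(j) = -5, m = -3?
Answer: -2/15533 ≈ -0.00012876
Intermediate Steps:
u(U) = -31/2 (u(U) = ½ - (-5 - 3)²/4 = ½ - ¼*(-8)² = ½ - ¼*64 = ½ - 16 = -31/2)
1/(-7723 + h(u(v(-5, 6)), -28)) = 1/(-7723 + (-31/2 - 28)) = 1/(-7723 - 87/2) = 1/(-15533/2) = -2/15533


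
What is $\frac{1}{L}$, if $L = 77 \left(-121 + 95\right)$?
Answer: $- \frac{1}{2002} \approx -0.0004995$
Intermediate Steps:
$L = -2002$ ($L = 77 \left(-26\right) = -2002$)
$\frac{1}{L} = \frac{1}{-2002} = - \frac{1}{2002}$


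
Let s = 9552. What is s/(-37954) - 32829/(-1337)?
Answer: 88087203/3624607 ≈ 24.303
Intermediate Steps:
s/(-37954) - 32829/(-1337) = 9552/(-37954) - 32829/(-1337) = 9552*(-1/37954) - 32829*(-1/1337) = -4776/18977 + 32829/1337 = 88087203/3624607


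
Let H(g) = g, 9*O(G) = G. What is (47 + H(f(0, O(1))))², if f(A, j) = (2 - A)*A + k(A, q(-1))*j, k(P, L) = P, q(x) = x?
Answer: 2209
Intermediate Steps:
O(G) = G/9
f(A, j) = A*j + A*(2 - A) (f(A, j) = (2 - A)*A + A*j = A*(2 - A) + A*j = A*j + A*(2 - A))
(47 + H(f(0, O(1))))² = (47 + 0*(2 + (⅑)*1 - 1*0))² = (47 + 0*(2 + ⅑ + 0))² = (47 + 0*(19/9))² = (47 + 0)² = 47² = 2209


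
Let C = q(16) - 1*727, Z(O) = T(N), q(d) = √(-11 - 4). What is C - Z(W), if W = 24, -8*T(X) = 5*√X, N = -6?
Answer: -727 + I*√15 + 5*I*√6/8 ≈ -727.0 + 5.4039*I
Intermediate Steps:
q(d) = I*√15 (q(d) = √(-15) = I*√15)
T(X) = -5*√X/8
Z(O) = -5*I*√6/8
C = -727 + I*√15 (C = I*√15 - 1*727 = I*√15 - 727 = -727 + I*√15 ≈ -727.0 + 3.873*I)
C - Z(W) = (-727 + I*√15) - (-5)*I*√6/8 = (-727 + I*√15) + 5*I*√6/8 = -727 + I*√15 + 5*I*√6/8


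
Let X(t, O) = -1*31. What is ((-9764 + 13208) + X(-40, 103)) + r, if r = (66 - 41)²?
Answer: 4038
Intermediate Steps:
X(t, O) = -31
r = 625 (r = 25² = 625)
((-9764 + 13208) + X(-40, 103)) + r = ((-9764 + 13208) - 31) + 625 = (3444 - 31) + 625 = 3413 + 625 = 4038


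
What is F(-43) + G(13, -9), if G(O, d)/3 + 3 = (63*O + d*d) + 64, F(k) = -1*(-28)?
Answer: 2911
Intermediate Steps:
F(k) = 28
G(O, d) = 183 + 3*d**2 + 189*O (G(O, d) = -9 + 3*((63*O + d*d) + 64) = -9 + 3*((63*O + d**2) + 64) = -9 + 3*((d**2 + 63*O) + 64) = -9 + 3*(64 + d**2 + 63*O) = -9 + (192 + 3*d**2 + 189*O) = 183 + 3*d**2 + 189*O)
F(-43) + G(13, -9) = 28 + (183 + 3*(-9)**2 + 189*13) = 28 + (183 + 3*81 + 2457) = 28 + (183 + 243 + 2457) = 28 + 2883 = 2911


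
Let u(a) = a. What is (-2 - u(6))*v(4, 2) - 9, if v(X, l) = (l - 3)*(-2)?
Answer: -25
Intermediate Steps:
v(X, l) = 6 - 2*l (v(X, l) = (-3 + l)*(-2) = 6 - 2*l)
(-2 - u(6))*v(4, 2) - 9 = (-2 - 1*6)*(6 - 2*2) - 9 = (-2 - 6)*(6 - 4) - 9 = -8*2 - 9 = -16 - 9 = -25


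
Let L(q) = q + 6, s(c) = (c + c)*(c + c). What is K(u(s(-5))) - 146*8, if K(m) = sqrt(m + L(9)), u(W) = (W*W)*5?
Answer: -1168 + sqrt(50015) ≈ -944.36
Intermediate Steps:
s(c) = 4*c**2 (s(c) = (2*c)*(2*c) = 4*c**2)
u(W) = 5*W**2 (u(W) = W**2*5 = 5*W**2)
L(q) = 6 + q
K(m) = sqrt(15 + m) (K(m) = sqrt(m + (6 + 9)) = sqrt(m + 15) = sqrt(15 + m))
K(u(s(-5))) - 146*8 = sqrt(15 + 5*(4*(-5)**2)**2) - 146*8 = sqrt(15 + 5*(4*25)**2) - 1168 = sqrt(15 + 5*100**2) - 1168 = sqrt(15 + 5*10000) - 1168 = sqrt(15 + 50000) - 1168 = sqrt(50015) - 1168 = -1168 + sqrt(50015)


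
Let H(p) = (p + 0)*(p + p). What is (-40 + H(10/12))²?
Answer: 483025/324 ≈ 1490.8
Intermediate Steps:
H(p) = 2*p² (H(p) = p*(2*p) = 2*p²)
(-40 + H(10/12))² = (-40 + 2*(10/12)²)² = (-40 + 2*(10*(1/12))²)² = (-40 + 2*(⅚)²)² = (-40 + 2*(25/36))² = (-40 + 25/18)² = (-695/18)² = 483025/324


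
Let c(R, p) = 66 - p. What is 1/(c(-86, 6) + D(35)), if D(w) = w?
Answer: 1/95 ≈ 0.010526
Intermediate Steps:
1/(c(-86, 6) + D(35)) = 1/((66 - 1*6) + 35) = 1/((66 - 6) + 35) = 1/(60 + 35) = 1/95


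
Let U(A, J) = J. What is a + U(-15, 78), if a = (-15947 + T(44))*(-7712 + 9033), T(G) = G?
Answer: -21007785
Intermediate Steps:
a = -21007863 (a = (-15947 + 44)*(-7712 + 9033) = -15903*1321 = -21007863)
a + U(-15, 78) = -21007863 + 78 = -21007785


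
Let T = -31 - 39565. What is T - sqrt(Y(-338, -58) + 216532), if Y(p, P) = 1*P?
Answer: -39596 - sqrt(216474) ≈ -40061.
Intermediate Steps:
Y(p, P) = P
T = -39596
T - sqrt(Y(-338, -58) + 216532) = -39596 - sqrt(-58 + 216532) = -39596 - sqrt(216474)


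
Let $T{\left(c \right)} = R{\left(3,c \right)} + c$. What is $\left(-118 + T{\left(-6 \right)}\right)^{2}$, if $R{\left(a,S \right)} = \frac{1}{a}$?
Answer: $\frac{137641}{9} \approx 15293.0$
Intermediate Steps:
$T{\left(c \right)} = \frac{1}{3} + c$
$\left(-118 + T{\left(-6 \right)}\right)^{2} = \left(-118 + \left(\frac{1}{3} - 6\right)\right)^{2} = \left(-118 - \frac{17}{3}\right)^{2} = \left(- \frac{371}{3}\right)^{2} = \frac{137641}{9}$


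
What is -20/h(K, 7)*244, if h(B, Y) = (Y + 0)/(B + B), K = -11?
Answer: 107360/7 ≈ 15337.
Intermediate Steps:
h(B, Y) = Y/(2*B) (h(B, Y) = Y/((2*B)) = Y*(1/(2*B)) = Y/(2*B))
-20/h(K, 7)*244 = -20/((1/2)*7/(-11))*244 = -20/((1/2)*7*(-1/11))*244 = -20/(-7/22)*244 = -20*(-22/7)*244 = (440/7)*244 = 107360/7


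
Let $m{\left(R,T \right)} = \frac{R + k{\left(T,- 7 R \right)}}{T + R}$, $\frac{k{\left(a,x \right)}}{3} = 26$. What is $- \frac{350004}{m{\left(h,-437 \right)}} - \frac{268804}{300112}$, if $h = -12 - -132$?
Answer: $\frac{1387406404951}{2475924} \approx 5.6036 \cdot 10^{5}$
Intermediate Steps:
$k{\left(a,x \right)} = 78$ ($k{\left(a,x \right)} = 3 \cdot 26 = 78$)
$h = 120$ ($h = -12 + 132 = 120$)
$m{\left(R,T \right)} = \frac{78 + R}{R + T}$ ($m{\left(R,T \right)} = \frac{R + 78}{T + R} = \frac{78 + R}{R + T}$)
$- \frac{350004}{m{\left(h,-437 \right)}} - \frac{268804}{300112} = - \frac{350004}{\frac{1}{120 - 437} \left(78 + 120\right)} - \frac{268804}{300112} = - \frac{350004}{\frac{1}{-317} \cdot 198} - \frac{67201}{75028} = - \frac{350004}{\left(- \frac{1}{317}\right) 198} - \frac{67201}{75028} = - \frac{350004}{- \frac{198}{317}} - \frac{67201}{75028} = \left(-350004\right) \left(- \frac{317}{198}\right) - \frac{67201}{75028} = \frac{18491878}{33} - \frac{67201}{75028} = \frac{1387406404951}{2475924}$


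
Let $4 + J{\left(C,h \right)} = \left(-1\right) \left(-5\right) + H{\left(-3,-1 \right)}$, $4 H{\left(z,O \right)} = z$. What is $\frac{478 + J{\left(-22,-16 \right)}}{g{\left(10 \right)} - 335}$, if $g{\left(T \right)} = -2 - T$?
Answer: $- \frac{1913}{1388} \approx -1.3782$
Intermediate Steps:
$H{\left(z,O \right)} = \frac{z}{4}$
$J{\left(C,h \right)} = \frac{1}{4}$ ($J{\left(C,h \right)} = -4 + \left(\left(-1\right) \left(-5\right) + \frac{1}{4} \left(-3\right)\right) = -4 + \left(5 - \frac{3}{4}\right) = -4 + \frac{17}{4} = \frac{1}{4}$)
$\frac{478 + J{\left(-22,-16 \right)}}{g{\left(10 \right)} - 335} = \frac{478 + \frac{1}{4}}{\left(-2 - 10\right) - 335} = \frac{1913}{4 \left(\left(-2 - 10\right) - 335\right)} = \frac{1913}{4 \left(-12 - 335\right)} = \frac{1913}{4 \left(-347\right)} = \frac{1913}{4} \left(- \frac{1}{347}\right) = - \frac{1913}{1388}$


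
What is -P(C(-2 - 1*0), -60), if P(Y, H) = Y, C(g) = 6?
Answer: -6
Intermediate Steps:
-P(C(-2 - 1*0), -60) = -1*6 = -6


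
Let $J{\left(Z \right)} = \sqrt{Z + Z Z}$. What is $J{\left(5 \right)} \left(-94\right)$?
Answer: $- 94 \sqrt{30} \approx -514.86$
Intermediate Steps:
$J{\left(Z \right)} = \sqrt{Z + Z^{2}}$
$J{\left(5 \right)} \left(-94\right) = \sqrt{5 \left(1 + 5\right)} \left(-94\right) = \sqrt{5 \cdot 6} \left(-94\right) = \sqrt{30} \left(-94\right) = - 94 \sqrt{30}$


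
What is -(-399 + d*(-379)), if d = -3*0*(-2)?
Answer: 399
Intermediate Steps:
d = 0 (d = 0*(-2) = 0)
-(-399 + d*(-379)) = -(-399 + 0*(-379)) = -(-399 + 0) = -1*(-399) = 399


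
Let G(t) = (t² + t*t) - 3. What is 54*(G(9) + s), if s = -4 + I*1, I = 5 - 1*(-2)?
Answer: 8748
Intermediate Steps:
G(t) = -3 + 2*t² (G(t) = (t² + t²) - 3 = 2*t² - 3 = -3 + 2*t²)
I = 7 (I = 5 + 2 = 7)
s = 3 (s = -4 + 7*1 = -4 + 7 = 3)
54*(G(9) + s) = 54*((-3 + 2*9²) + 3) = 54*((-3 + 2*81) + 3) = 54*((-3 + 162) + 3) = 54*(159 + 3) = 54*162 = 8748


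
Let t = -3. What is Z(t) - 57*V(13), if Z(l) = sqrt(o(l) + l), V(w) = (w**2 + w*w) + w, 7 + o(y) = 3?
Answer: -20007 + I*sqrt(7) ≈ -20007.0 + 2.6458*I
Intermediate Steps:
o(y) = -4 (o(y) = -7 + 3 = -4)
V(w) = w + 2*w**2 (V(w) = (w**2 + w**2) + w = 2*w**2 + w = w + 2*w**2)
Z(l) = sqrt(-4 + l)
Z(t) - 57*V(13) = sqrt(-4 - 3) - 741*(1 + 2*13) = sqrt(-7) - 741*(1 + 26) = I*sqrt(7) - 741*27 = I*sqrt(7) - 57*351 = I*sqrt(7) - 20007 = -20007 + I*sqrt(7)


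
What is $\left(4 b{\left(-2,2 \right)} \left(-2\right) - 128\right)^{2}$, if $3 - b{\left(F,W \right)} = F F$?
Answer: $14400$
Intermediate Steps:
$b{\left(F,W \right)} = 3 - F^{2}$ ($b{\left(F,W \right)} = 3 - F F = 3 - F^{2}$)
$\left(4 b{\left(-2,2 \right)} \left(-2\right) - 128\right)^{2} = \left(4 \left(3 - \left(-2\right)^{2}\right) \left(-2\right) - 128\right)^{2} = \left(4 \left(3 - 4\right) \left(-2\right) - 128\right)^{2} = \left(4 \left(-1\right) \left(-2\right) - 128\right)^{2} = \left(\left(-4\right) \left(-2\right) - 128\right)^{2} = \left(8 - 128\right)^{2} = \left(-120\right)^{2} = 14400$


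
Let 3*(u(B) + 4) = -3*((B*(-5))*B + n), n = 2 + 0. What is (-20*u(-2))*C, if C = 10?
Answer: -2800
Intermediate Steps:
n = 2
u(B) = -6 + 5*B² (u(B) = -4 + (-3*((B*(-5))*B + 2))/3 = -4 + (-3*((-5*B)*B + 2))/3 = -4 + (-3*(-5*B² + 2))/3 = -4 + (-3*(2 - 5*B²))/3 = -4 + (-6 + 15*B²)/3 = -4 + (-2 + 5*B²) = -6 + 5*B²)
(-20*u(-2))*C = -20*(-6 + 5*(-2)²)*10 = -20*(-6 + 5*4)*10 = -20*(-6 + 20)*10 = -20*14*10 = -280*10 = -2800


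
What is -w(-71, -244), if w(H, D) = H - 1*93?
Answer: 164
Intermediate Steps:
w(H, D) = -93 + H (w(H, D) = H - 93 = -93 + H)
-w(-71, -244) = -(-93 - 71) = -1*(-164) = 164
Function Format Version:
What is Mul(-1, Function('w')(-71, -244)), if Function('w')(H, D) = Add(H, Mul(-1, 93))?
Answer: 164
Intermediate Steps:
Function('w')(H, D) = Add(-93, H) (Function('w')(H, D) = Add(H, -93) = Add(-93, H))
Mul(-1, Function('w')(-71, -244)) = Mul(-1, Add(-93, -71)) = Mul(-1, -164) = 164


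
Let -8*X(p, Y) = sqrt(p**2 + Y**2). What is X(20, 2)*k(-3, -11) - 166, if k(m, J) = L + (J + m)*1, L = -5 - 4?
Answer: -166 + 23*sqrt(101)/4 ≈ -108.21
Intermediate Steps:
L = -9
X(p, Y) = -sqrt(Y**2 + p**2)/8 (X(p, Y) = -sqrt(p**2 + Y**2)/8 = -sqrt(Y**2 + p**2)/8)
k(m, J) = -9 + J + m (k(m, J) = -9 + (J + m)*1 = -9 + (J + m) = -9 + J + m)
X(20, 2)*k(-3, -11) - 166 = (-sqrt(2**2 + 20**2)/8)*(-9 - 11 - 3) - 166 = -sqrt(4 + 400)/8*(-23) - 166 = -sqrt(101)/4*(-23) - 166 = 23*sqrt(101)/4 - 166 = -166 + 23*sqrt(101)/4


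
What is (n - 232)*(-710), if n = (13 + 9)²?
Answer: -178920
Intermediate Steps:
n = 484 (n = 22² = 484)
(n - 232)*(-710) = (484 - 232)*(-710) = 252*(-710) = -178920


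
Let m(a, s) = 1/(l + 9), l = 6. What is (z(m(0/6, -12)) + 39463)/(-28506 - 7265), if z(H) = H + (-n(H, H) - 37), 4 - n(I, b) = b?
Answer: -591332/536565 ≈ -1.1021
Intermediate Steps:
n(I, b) = 4 - b
m(a, s) = 1/15 (m(a, s) = 1/(6 + 9) = 1/15)
z(H) = -41 + 2*H (z(H) = H + (-(4 - H) - 37) = H + ((-4 + H) - 37) = H + (-41 + H) = -41 + 2*H)
(z(m(0/6, -12)) + 39463)/(-28506 - 7265) = ((-41 + 2*(1/15)) + 39463)/(-28506 - 7265) = ((-41 + 2/15) + 39463)/(-35771) = (-613/15 + 39463)*(-1/35771) = (591332/15)*(-1/35771) = -591332/536565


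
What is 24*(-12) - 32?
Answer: -320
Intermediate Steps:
24*(-12) - 32 = -288 - 32 = -320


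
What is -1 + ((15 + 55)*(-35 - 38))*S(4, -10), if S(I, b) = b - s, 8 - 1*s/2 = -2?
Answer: 153299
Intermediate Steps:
s = 20 (s = 16 - 2*(-2) = 16 + 4 = 20)
S(I, b) = -20 + b (S(I, b) = b - 1*20 = b - 20 = -20 + b)
-1 + ((15 + 55)*(-35 - 38))*S(4, -10) = -1 + ((15 + 55)*(-35 - 38))*(-20 - 10) = -1 + (70*(-73))*(-30) = -1 - 5110*(-30) = -1 + 153300 = 153299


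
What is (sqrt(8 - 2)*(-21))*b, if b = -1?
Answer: 21*sqrt(6) ≈ 51.439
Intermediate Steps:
(sqrt(8 - 2)*(-21))*b = (sqrt(8 - 2)*(-21))*(-1) = (sqrt(6)*(-21))*(-1) = -21*sqrt(6)*(-1) = 21*sqrt(6)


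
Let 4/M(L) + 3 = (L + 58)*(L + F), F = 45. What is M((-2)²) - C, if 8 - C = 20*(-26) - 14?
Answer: -1644966/3035 ≈ -542.00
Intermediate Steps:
C = 542 (C = 8 - (20*(-26) - 14) = 8 - (-520 - 14) = 8 - 1*(-534) = 8 + 534 = 542)
M(L) = 4/(-3 + (45 + L)*(58 + L)) (M(L) = 4/(-3 + (L + 58)*(L + 45)) = 4/(-3 + (58 + L)*(45 + L)) = 4/(-3 + (45 + L)*(58 + L)))
M((-2)²) - C = 4/(2607 + ((-2)²)² + 103*(-2)²) - 1*542 = 4/(2607 + 4² + 103*4) - 542 = 4/(2607 + 16 + 412) - 542 = 4/3035 - 542 = -1644966/3035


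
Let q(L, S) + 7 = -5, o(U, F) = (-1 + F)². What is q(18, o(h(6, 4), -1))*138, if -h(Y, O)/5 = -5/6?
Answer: -1656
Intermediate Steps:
h(Y, O) = 25/6 (h(Y, O) = -(-25)/6 = -5*(-⅚) = 25/6)
q(L, S) = -12 (q(L, S) = -7 - 5 = -12)
q(18, o(h(6, 4), -1))*138 = -12*138 = -1656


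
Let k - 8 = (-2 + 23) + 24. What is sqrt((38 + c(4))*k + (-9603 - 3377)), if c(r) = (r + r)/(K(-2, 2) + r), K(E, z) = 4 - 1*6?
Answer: I*sqrt(10754) ≈ 103.7*I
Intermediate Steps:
K(E, z) = -2 (K(E, z) = 4 - 6 = -2)
k = 53 (k = 8 + ((-2 + 23) + 24) = 8 + (21 + 24) = 8 + 45 = 53)
c(r) = 2*r/(-2 + r) (c(r) = (r + r)/(-2 + r) = (2*r)/(-2 + r) = 2*r/(-2 + r))
sqrt((38 + c(4))*k + (-9603 - 3377)) = sqrt((38 + 2*4/(-2 + 4))*53 + (-9603 - 3377)) = sqrt((38 + 2*4/2)*53 - 12980) = sqrt((38 + 2*4*(1/2))*53 - 12980) = sqrt((38 + 4)*53 - 12980) = sqrt(42*53 - 12980) = sqrt(2226 - 12980) = sqrt(-10754) = I*sqrt(10754)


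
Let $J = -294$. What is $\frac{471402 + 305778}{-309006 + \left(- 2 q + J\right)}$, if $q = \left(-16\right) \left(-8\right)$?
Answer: $- \frac{194295}{77389} \approx -2.5106$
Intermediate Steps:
$q = 128$
$\frac{471402 + 305778}{-309006 + \left(- 2 q + J\right)} = \frac{471402 + 305778}{-309006 - 550} = \frac{777180}{-309006 - 550} = \frac{777180}{-309556} = 777180 \left(- \frac{1}{309556}\right) = - \frac{194295}{77389}$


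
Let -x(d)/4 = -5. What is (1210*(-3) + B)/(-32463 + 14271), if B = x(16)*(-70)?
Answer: 2515/9096 ≈ 0.27649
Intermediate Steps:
x(d) = 20 (x(d) = -4*(-5) = 20)
B = -1400 (B = 20*(-70) = -1400)
(1210*(-3) + B)/(-32463 + 14271) = (1210*(-3) - 1400)/(-32463 + 14271) = (-3630 - 1400)/(-18192) = -5030*(-1/18192) = 2515/9096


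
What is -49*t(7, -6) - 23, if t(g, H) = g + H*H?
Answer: -2130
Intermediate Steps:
t(g, H) = g + H²
-49*t(7, -6) - 23 = -49*(7 + (-6)²) - 23 = -49*(7 + 36) - 23 = -49*43 - 23 = -2107 - 23 = -2130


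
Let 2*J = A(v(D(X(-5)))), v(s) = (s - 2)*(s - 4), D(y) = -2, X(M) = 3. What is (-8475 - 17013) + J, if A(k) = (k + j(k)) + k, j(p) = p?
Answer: -25452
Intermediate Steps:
v(s) = (-4 + s)*(-2 + s) (v(s) = (-2 + s)*(-4 + s) = (-4 + s)*(-2 + s))
A(k) = 3*k (A(k) = (k + k) + k = 2*k + k = 3*k)
J = 36 (J = (3*(8 + (-2)² - 6*(-2)))/2 = (3*(8 + 4 + 12))/2 = (3*24)/2 = (½)*72 = 36)
(-8475 - 17013) + J = (-8475 - 17013) + 36 = -25488 + 36 = -25452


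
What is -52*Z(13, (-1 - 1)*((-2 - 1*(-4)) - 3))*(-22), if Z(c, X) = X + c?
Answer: 17160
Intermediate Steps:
-52*Z(13, (-1 - 1)*((-2 - 1*(-4)) - 3))*(-22) = -52*((-1 - 1)*((-2 - 1*(-4)) - 3) + 13)*(-22) = -52*(-2*((-2 + 4) - 3) + 13)*(-22) = -52*(-2*(2 - 3) + 13)*(-22) = -52*(-2*(-1) + 13)*(-22) = -52*(2 + 13)*(-22) = -52*15*(-22) = -780*(-22) = 17160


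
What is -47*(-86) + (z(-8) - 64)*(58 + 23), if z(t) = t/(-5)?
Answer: -5062/5 ≈ -1012.4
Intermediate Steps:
z(t) = -t/5 (z(t) = t*(-⅕) = -t/5)
-47*(-86) + (z(-8) - 64)*(58 + 23) = -47*(-86) + (-⅕*(-8) - 64)*(58 + 23) = 4042 + (8/5 - 64)*81 = 4042 - 312/5*81 = 4042 - 25272/5 = -5062/5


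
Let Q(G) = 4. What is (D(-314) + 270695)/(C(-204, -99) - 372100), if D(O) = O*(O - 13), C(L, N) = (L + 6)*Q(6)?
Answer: -28721/28684 ≈ -1.0013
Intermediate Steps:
C(L, N) = 24 + 4*L (C(L, N) = (L + 6)*4 = (6 + L)*4 = 24 + 4*L)
D(O) = O*(-13 + O)
(D(-314) + 270695)/(C(-204, -99) - 372100) = (-314*(-13 - 314) + 270695)/((24 + 4*(-204)) - 372100) = (-314*(-327) + 270695)/((24 - 816) - 372100) = (102678 + 270695)/(-792 - 372100) = 373373/(-372892) = 373373*(-1/372892) = -28721/28684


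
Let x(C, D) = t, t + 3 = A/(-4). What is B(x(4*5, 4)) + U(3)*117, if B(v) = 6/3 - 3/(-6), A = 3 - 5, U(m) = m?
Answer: 707/2 ≈ 353.50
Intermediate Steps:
A = -2
t = -5/2 (t = -3 - 2/(-4) = -3 - 2*(-¼) = -3 + ½ = -5/2 ≈ -2.5000)
x(C, D) = -5/2
B(v) = 5/2 (B(v) = 6*(⅓) - 3*(-⅙) = 2 + ½ = 5/2)
B(x(4*5, 4)) + U(3)*117 = 5/2 + 3*117 = 5/2 + 351 = 707/2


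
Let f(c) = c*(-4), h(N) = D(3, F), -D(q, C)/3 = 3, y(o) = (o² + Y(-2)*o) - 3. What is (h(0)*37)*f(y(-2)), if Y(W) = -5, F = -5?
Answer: 14652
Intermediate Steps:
y(o) = -3 + o² - 5*o (y(o) = (o² - 5*o) - 3 = -3 + o² - 5*o)
D(q, C) = -9 (D(q, C) = -3*3 = -9)
h(N) = -9
f(c) = -4*c
(h(0)*37)*f(y(-2)) = (-9*37)*(-4*(-3 + (-2)² - 5*(-2))) = -(-1332)*(-3 + 4 + 10) = -(-1332)*11 = -333*(-44) = 14652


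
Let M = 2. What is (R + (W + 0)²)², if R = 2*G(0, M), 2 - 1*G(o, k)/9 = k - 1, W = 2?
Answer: 484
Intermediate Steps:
G(o, k) = 27 - 9*k (G(o, k) = 18 - 9*(k - 1) = 18 - 9*(-1 + k) = 18 + (9 - 9*k) = 27 - 9*k)
R = 18 (R = 2*(27 - 9*2) = 2*(27 - 18) = 2*9 = 18)
(R + (W + 0)²)² = (18 + (2 + 0)²)² = (18 + 2²)² = (18 + 4)² = 22² = 484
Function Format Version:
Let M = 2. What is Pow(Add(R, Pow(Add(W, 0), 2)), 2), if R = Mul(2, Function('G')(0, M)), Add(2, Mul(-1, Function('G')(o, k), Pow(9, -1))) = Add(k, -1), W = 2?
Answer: 484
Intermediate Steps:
Function('G')(o, k) = Add(27, Mul(-9, k)) (Function('G')(o, k) = Add(18, Mul(-9, Add(k, -1))) = Add(18, Mul(-9, Add(-1, k))) = Add(18, Add(9, Mul(-9, k))) = Add(27, Mul(-9, k)))
R = 18 (R = Mul(2, Add(27, Mul(-9, 2))) = Mul(2, Add(27, -18)) = Mul(2, 9) = 18)
Pow(Add(R, Pow(Add(W, 0), 2)), 2) = Pow(Add(18, Pow(Add(2, 0), 2)), 2) = Pow(Add(18, Pow(2, 2)), 2) = Pow(Add(18, 4), 2) = Pow(22, 2) = 484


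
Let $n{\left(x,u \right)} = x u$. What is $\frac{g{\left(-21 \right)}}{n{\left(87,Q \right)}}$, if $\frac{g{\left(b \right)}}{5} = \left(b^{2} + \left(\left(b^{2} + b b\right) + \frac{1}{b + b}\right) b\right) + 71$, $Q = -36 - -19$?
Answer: $\frac{180095}{2958} \approx 60.884$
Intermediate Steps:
$Q = -17$ ($Q = -36 + 19 = -17$)
$n{\left(x,u \right)} = u x$
$g{\left(b \right)} = 355 + 5 b^{2} + 5 b \left(\frac{1}{2 b} + 2 b^{2}\right)$ ($g{\left(b \right)} = 5 \left(\left(b^{2} + \left(\left(b^{2} + b b\right) + \frac{1}{b + b}\right) b\right) + 71\right) = 5 \left(\left(b^{2} + \left(\left(b^{2} + b^{2}\right) + \frac{1}{2 b}\right) b\right) + 71\right) = 5 \left(\left(b^{2} + \left(2 b^{2} + \frac{1}{2 b}\right) b\right) + 71\right) = 5 \left(\left(b^{2} + \left(\frac{1}{2 b} + 2 b^{2}\right) b\right) + 71\right) = 5 \left(\left(b^{2} + b \left(\frac{1}{2 b} + 2 b^{2}\right)\right) + 71\right) = 5 \left(71 + b^{2} + b \left(\frac{1}{2 b} + 2 b^{2}\right)\right) = 355 + 5 b^{2} + 5 b \left(\frac{1}{2 b} + 2 b^{2}\right)$)
$\frac{g{\left(-21 \right)}}{n{\left(87,Q \right)}} = \frac{\frac{715}{2} + 5 \left(-21\right)^{2} + 10 \left(-21\right)^{3}}{\left(-17\right) 87} = \frac{\frac{715}{2} + 5 \cdot 441 + 10 \left(-9261\right)}{-1479} = \left(\frac{715}{2} + 2205 - 92610\right) \left(- \frac{1}{1479}\right) = \left(- \frac{180095}{2}\right) \left(- \frac{1}{1479}\right) = \frac{180095}{2958}$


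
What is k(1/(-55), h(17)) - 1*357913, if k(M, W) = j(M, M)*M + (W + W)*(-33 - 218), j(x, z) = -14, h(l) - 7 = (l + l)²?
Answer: -51795631/55 ≈ -9.4174e+5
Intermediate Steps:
h(l) = 7 + 4*l² (h(l) = 7 + (l + l)² = 7 + (2*l)² = 7 + 4*l²)
k(M, W) = -502*W - 14*M (k(M, W) = -14*M + (W + W)*(-33 - 218) = -14*M + (2*W)*(-251) = -14*M - 502*W = -502*W - 14*M)
k(1/(-55), h(17)) - 1*357913 = (-502*(7 + 4*17²) - 14/(-55)) - 1*357913 = (-502*(7 + 4*289) - 14*(-1/55)) - 357913 = (-502*(7 + 1156) + 14/55) - 357913 = (-502*1163 + 14/55) - 357913 = (-583826 + 14/55) - 357913 = -32110416/55 - 357913 = -51795631/55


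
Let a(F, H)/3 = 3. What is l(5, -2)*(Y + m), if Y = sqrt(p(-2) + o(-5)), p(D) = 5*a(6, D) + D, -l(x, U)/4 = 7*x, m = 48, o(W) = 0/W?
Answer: -6720 - 140*sqrt(43) ≈ -7638.0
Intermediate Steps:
o(W) = 0
a(F, H) = 9 (a(F, H) = 3*3 = 9)
l(x, U) = -28*x
p(D) = 45 + D (p(D) = 5*9 + D = 45 + D)
Y = sqrt(43) (Y = sqrt((45 - 2) + 0) = sqrt(43 + 0) = sqrt(43) ≈ 6.5574)
l(5, -2)*(Y + m) = (-28*5)*(sqrt(43) + 48) = -140*(48 + sqrt(43)) = -6720 - 140*sqrt(43)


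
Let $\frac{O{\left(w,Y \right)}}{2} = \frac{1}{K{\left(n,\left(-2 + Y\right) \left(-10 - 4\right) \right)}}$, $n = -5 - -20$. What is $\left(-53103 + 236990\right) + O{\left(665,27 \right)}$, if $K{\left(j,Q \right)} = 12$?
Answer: $\frac{1103323}{6} \approx 1.8389 \cdot 10^{5}$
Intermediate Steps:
$n = 15$ ($n = -5 + 20 = 15$)
$O{\left(w,Y \right)} = \frac{1}{6}$ ($O{\left(w,Y \right)} = \frac{2}{12} = 2 \cdot \frac{1}{12} = \frac{1}{6}$)
$\left(-53103 + 236990\right) + O{\left(665,27 \right)} = \left(-53103 + 236990\right) + \frac{1}{6} = 183887 + \frac{1}{6} = \frac{1103323}{6}$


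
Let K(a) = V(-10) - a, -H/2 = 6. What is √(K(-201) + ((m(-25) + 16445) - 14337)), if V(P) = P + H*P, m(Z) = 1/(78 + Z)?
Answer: 4*√424689/53 ≈ 49.184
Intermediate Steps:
H = -12 (H = -2*6 = -12)
V(P) = -11*P (V(P) = P - 12*P = -11*P)
K(a) = 110 - a (K(a) = -11*(-10) - a = 110 - a)
√(K(-201) + ((m(-25) + 16445) - 14337)) = √((110 - 1*(-201)) + ((1/(78 - 25) + 16445) - 14337)) = √((110 + 201) + ((1/53 + 16445) - 14337)) = √(311 + ((1/53 + 16445) - 14337)) = √(311 + (871586/53 - 14337)) = √(311 + 111725/53) = √(128208/53) = 4*√424689/53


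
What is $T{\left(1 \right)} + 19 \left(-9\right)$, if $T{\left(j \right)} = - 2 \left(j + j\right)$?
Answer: $-175$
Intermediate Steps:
$T{\left(j \right)} = - 4 j$ ($T{\left(j \right)} = - 2 \cdot 2 j = - 4 j$)
$T{\left(1 \right)} + 19 \left(-9\right) = \left(-4\right) 1 + 19 \left(-9\right) = -4 - 171 = -175$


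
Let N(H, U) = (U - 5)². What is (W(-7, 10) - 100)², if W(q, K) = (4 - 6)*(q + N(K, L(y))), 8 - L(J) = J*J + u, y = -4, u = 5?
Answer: 538756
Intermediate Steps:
L(J) = 3 - J² (L(J) = 8 - (J*J + 5) = 8 - (J² + 5) = 8 - (5 + J²) = 8 + (-5 - J²) = 3 - J²)
N(H, U) = (-5 + U)²
W(q, K) = -648 - 2*q (W(q, K) = (4 - 6)*(q + (-5 + (3 - 1*(-4)²))²) = -2*(q + (-5 + (3 - 1*16))²) = -2*(q + (-5 + (3 - 16))²) = -2*(q + (-5 - 13)²) = -2*(q + (-18)²) = -2*(q + 324) = -2*(324 + q) = -648 - 2*q)
(W(-7, 10) - 100)² = ((-648 - 2*(-7)) - 100)² = ((-648 + 14) - 100)² = (-634 - 100)² = (-734)² = 538756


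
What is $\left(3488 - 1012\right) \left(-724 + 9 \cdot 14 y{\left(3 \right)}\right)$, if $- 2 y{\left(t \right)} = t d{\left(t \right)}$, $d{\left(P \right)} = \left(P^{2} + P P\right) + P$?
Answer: $-11619868$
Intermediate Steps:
$d{\left(P \right)} = P + 2 P^{2}$ ($d{\left(P \right)} = \left(P^{2} + P^{2}\right) + P = 2 P^{2} + P = P + 2 P^{2}$)
$y{\left(t \right)} = - \frac{t^{2} \left(1 + 2 t\right)}{2}$ ($y{\left(t \right)} = - \frac{t t \left(1 + 2 t\right)}{2} = - \frac{t^{2} \left(1 + 2 t\right)}{2}$)
$\left(3488 - 1012\right) \left(-724 + 9 \cdot 14 y{\left(3 \right)}\right) = \left(3488 - 1012\right) \left(-724 + 9 \cdot 14 \left(- 3^{2} \left(\frac{1}{2} + 3\right)\right)\right) = 2476 \left(-724 + 126 \left(\left(-1\right) 9 \cdot \frac{7}{2}\right)\right) = 2476 \left(-724 + 126 \left(- \frac{63}{2}\right)\right) = 2476 \left(-724 - 3969\right) = 2476 \left(-4693\right) = -11619868$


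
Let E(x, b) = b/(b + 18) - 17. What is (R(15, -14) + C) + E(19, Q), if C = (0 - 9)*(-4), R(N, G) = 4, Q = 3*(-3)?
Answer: 22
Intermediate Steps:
Q = -9
C = 36 (C = -9*(-4) = 36)
E(x, b) = -17 + b/(18 + b) (E(x, b) = b/(18 + b) - 17 = -17 + b/(18 + b))
(R(15, -14) + C) + E(19, Q) = (4 + 36) + 2*(-153 - 8*(-9))/(18 - 9) = 40 + 2*(-153 + 72)/9 = 40 + 2*(⅑)*(-81) = 40 - 18 = 22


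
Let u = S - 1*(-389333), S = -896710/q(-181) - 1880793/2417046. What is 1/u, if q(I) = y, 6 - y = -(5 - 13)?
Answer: 805682/674909516285 ≈ 1.1938e-6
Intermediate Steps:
y = -2 (y = 6 - (-1)*(5 - 13) = 6 - (-1)*(-8) = 6 - 1*8 = 6 - 8 = -2)
q(I) = -2
S = 361230926179/805682 (S = -896710/(-2) - 1880793/2417046 = -896710*(-½) - 1880793*1/2417046 = 448355 - 626931/805682 = 361230926179/805682 ≈ 4.4835e+5)
u = 674909516285/805682 (u = 361230926179/805682 - 1*(-389333) = 361230926179/805682 + 389333 = 674909516285/805682 ≈ 8.3769e+5)
1/u = 1/(674909516285/805682) = 805682/674909516285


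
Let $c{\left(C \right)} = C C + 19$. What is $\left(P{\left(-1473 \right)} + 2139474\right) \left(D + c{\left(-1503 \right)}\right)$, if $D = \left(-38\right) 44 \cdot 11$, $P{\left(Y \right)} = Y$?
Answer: $4790482008636$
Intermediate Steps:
$D = -18392$ ($D = \left(-1672\right) 11 = -18392$)
$c{\left(C \right)} = 19 + C^{2}$ ($c{\left(C \right)} = C^{2} + 19 = 19 + C^{2}$)
$\left(P{\left(-1473 \right)} + 2139474\right) \left(D + c{\left(-1503 \right)}\right) = \left(-1473 + 2139474\right) \left(-18392 + \left(19 + \left(-1503\right)^{2}\right)\right) = 2138001 \left(-18392 + \left(19 + 2259009\right)\right) = 2138001 \left(-18392 + 2259028\right) = 2138001 \cdot 2240636 = 4790482008636$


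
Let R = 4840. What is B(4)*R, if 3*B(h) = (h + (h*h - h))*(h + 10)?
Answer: 1084160/3 ≈ 3.6139e+5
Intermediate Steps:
B(h) = h²*(10 + h)/3 (B(h) = ((h + (h*h - h))*(h + 10))/3 = ((h + (h² - h))*(10 + h))/3 = (h²*(10 + h))/3 = h²*(10 + h)/3)
B(4)*R = ((⅓)*4²*(10 + 4))*4840 = ((⅓)*16*14)*4840 = (224/3)*4840 = 1084160/3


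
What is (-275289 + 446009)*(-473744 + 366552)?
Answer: -18299818240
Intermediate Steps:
(-275289 + 446009)*(-473744 + 366552) = 170720*(-107192) = -18299818240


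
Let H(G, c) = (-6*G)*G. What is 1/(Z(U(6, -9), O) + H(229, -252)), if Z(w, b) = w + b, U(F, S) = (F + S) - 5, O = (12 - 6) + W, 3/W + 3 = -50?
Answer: -53/16676347 ≈ -3.1782e-6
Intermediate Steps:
W = -3/53 (W = 3/(-3 - 50) = 3/(-53) = 3*(-1/53) = -3/53 ≈ -0.056604)
O = 315/53 (O = (12 - 6) - 3/53 = 6 - 3/53 = 315/53 ≈ 5.9434)
U(F, S) = -5 + F + S
Z(w, b) = b + w
H(G, c) = -6*G²
1/(Z(U(6, -9), O) + H(229, -252)) = 1/((315/53 + (-5 + 6 - 9)) - 6*229²) = 1/((315/53 - 8) - 6*52441) = 1/(-109/53 - 314646) = 1/(-16676347/53) = -53/16676347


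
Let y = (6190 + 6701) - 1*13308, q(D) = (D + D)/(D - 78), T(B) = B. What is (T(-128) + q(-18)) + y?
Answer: -4357/8 ≈ -544.63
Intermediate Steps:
q(D) = 2*D/(-78 + D) (q(D) = (2*D)/(-78 + D) = 2*D/(-78 + D))
y = -417 (y = 12891 - 13308 = -417)
(T(-128) + q(-18)) + y = (-128 + 2*(-18)/(-78 - 18)) - 417 = (-128 + 2*(-18)/(-96)) - 417 = (-128 + 2*(-18)*(-1/96)) - 417 = (-128 + 3/8) - 417 = -1021/8 - 417 = -4357/8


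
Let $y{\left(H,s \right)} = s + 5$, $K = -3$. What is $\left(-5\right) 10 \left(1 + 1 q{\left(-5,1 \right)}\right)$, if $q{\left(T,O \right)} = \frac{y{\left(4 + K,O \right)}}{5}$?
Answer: $-110$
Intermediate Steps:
$y{\left(H,s \right)} = 5 + s$
$q{\left(T,O \right)} = 1 + \frac{O}{5}$ ($q{\left(T,O \right)} = \frac{5 + O}{5} = \left(5 + O\right) \frac{1}{5} = 1 + \frac{O}{5}$)
$\left(-5\right) 10 \left(1 + 1 q{\left(-5,1 \right)}\right) = \left(-5\right) 10 \left(1 + 1 \left(1 + \frac{1}{5} \cdot 1\right)\right) = - 50 \left(1 + 1 \left(1 + \frac{1}{5}\right)\right) = - 50 \left(1 + 1 \cdot \frac{6}{5}\right) = - 50 \left(1 + \frac{6}{5}\right) = \left(-50\right) \frac{11}{5} = -110$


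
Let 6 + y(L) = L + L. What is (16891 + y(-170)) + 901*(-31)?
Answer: -11386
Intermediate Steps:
y(L) = -6 + 2*L (y(L) = -6 + (L + L) = -6 + 2*L)
(16891 + y(-170)) + 901*(-31) = (16891 + (-6 + 2*(-170))) + 901*(-31) = (16891 + (-6 - 340)) - 27931 = (16891 - 346) - 27931 = 16545 - 27931 = -11386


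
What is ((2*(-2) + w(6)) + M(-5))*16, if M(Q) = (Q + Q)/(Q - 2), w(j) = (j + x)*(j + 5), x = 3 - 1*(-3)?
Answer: 14496/7 ≈ 2070.9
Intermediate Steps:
x = 6 (x = 3 + 3 = 6)
w(j) = (5 + j)*(6 + j) (w(j) = (j + 6)*(j + 5) = (6 + j)*(5 + j) = (5 + j)*(6 + j))
M(Q) = 2*Q/(-2 + Q) (M(Q) = (2*Q)/(-2 + Q) = 2*Q/(-2 + Q))
((2*(-2) + w(6)) + M(-5))*16 = ((2*(-2) + (30 + 6² + 11*6)) + 2*(-5)/(-2 - 5))*16 = ((-4 + (30 + 36 + 66)) + 2*(-5)/(-7))*16 = ((-4 + 132) + 2*(-5)*(-⅐))*16 = (128 + 10/7)*16 = (906/7)*16 = 14496/7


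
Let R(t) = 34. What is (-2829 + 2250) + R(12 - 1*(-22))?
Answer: -545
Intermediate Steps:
(-2829 + 2250) + R(12 - 1*(-22)) = (-2829 + 2250) + 34 = -579 + 34 = -545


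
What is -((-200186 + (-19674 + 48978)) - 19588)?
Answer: 190470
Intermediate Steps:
-((-200186 + (-19674 + 48978)) - 19588) = -((-200186 + 29304) - 19588) = -(-170882 - 19588) = -1*(-190470) = 190470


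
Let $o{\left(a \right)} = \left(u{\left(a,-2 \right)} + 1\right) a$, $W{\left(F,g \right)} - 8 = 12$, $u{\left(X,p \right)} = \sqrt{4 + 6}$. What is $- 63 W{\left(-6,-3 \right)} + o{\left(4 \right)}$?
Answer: $-1256 + 4 \sqrt{10} \approx -1243.4$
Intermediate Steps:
$u{\left(X,p \right)} = \sqrt{10}$
$W{\left(F,g \right)} = 20$ ($W{\left(F,g \right)} = 8 + 12 = 20$)
$o{\left(a \right)} = a \left(1 + \sqrt{10}\right)$ ($o{\left(a \right)} = \left(\sqrt{10} + 1\right) a = \left(1 + \sqrt{10}\right) a = a \left(1 + \sqrt{10}\right)$)
$- 63 W{\left(-6,-3 \right)} + o{\left(4 \right)} = \left(-63\right) 20 + 4 \left(1 + \sqrt{10}\right) = -1260 + \left(4 + 4 \sqrt{10}\right) = -1256 + 4 \sqrt{10}$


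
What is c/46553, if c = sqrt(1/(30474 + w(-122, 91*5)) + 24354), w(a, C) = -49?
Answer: sqrt(901761038867)/283275005 ≈ 0.0033523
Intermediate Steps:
c = sqrt(901761038867)/6085 (c = sqrt(1/(30474 - 49) + 24354) = sqrt(1/30425 + 24354) = sqrt(740970451/30425) = sqrt(901761038867)/6085 ≈ 156.06)
c/46553 = (sqrt(901761038867)/6085)/46553 = (sqrt(901761038867)/6085)*(1/46553) = sqrt(901761038867)/283275005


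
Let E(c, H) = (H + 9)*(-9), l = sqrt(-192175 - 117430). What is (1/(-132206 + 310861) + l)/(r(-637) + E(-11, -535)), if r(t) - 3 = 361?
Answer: 1/910783190 + I*sqrt(309605)/5098 ≈ 1.098e-9 + 0.10915*I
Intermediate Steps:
l = I*sqrt(309605) (l = sqrt(-309605) = I*sqrt(309605) ≈ 556.42*I)
r(t) = 364 (r(t) = 3 + 361 = 364)
E(c, H) = -81 - 9*H (E(c, H) = (9 + H)*(-9) = -81 - 9*H)
(1/(-132206 + 310861) + l)/(r(-637) + E(-11, -535)) = (1/(-132206 + 310861) + I*sqrt(309605))/(364 + (-81 - 9*(-535))) = (1/178655 + I*sqrt(309605))/(364 + (-81 + 4815)) = (1/178655 + I*sqrt(309605))/(364 + 4734) = (1/178655 + I*sqrt(309605))/5098 = (1/178655 + I*sqrt(309605))*(1/5098) = 1/910783190 + I*sqrt(309605)/5098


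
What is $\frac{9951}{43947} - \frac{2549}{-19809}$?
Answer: $\frac{34348918}{96727347} \approx 0.35511$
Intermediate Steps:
$\frac{9951}{43947} - \frac{2549}{-19809} = 9951 \cdot \frac{1}{43947} - - \frac{2549}{19809} = \frac{3317}{14649} + \frac{2549}{19809} = \frac{34348918}{96727347}$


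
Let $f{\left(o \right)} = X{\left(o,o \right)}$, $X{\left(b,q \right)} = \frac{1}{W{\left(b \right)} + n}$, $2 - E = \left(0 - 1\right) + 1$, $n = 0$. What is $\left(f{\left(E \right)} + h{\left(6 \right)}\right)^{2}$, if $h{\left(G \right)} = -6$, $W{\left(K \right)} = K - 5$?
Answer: $\frac{361}{9} \approx 40.111$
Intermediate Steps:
$W{\left(K \right)} = -5 + K$
$E = 2$ ($E = 2 - \left(\left(0 - 1\right) + 1\right) = 2 - \left(-1 + 1\right) = 2 - 0 = 2 + 0 = 2$)
$X{\left(b,q \right)} = \frac{1}{-5 + b}$ ($X{\left(b,q \right)} = \frac{1}{\left(-5 + b\right) + 0} = \frac{1}{-5 + b}$)
$f{\left(o \right)} = \frac{1}{-5 + o}$
$\left(f{\left(E \right)} + h{\left(6 \right)}\right)^{2} = \left(\frac{1}{-5 + 2} - 6\right)^{2} = \left(\frac{1}{-3} - 6\right)^{2} = \left(- \frac{1}{3} - 6\right)^{2} = \left(- \frac{19}{3}\right)^{2} = \frac{361}{9}$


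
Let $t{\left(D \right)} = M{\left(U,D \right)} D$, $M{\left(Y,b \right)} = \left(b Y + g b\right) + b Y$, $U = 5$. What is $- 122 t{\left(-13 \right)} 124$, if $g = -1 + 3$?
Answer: $-30679584$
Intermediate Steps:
$g = 2$
$M{\left(Y,b \right)} = 2 b + 2 Y b$ ($M{\left(Y,b \right)} = \left(b Y + 2 b\right) + b Y = \left(Y b + 2 b\right) + Y b = \left(2 b + Y b\right) + Y b = 2 b + 2 Y b$)
$t{\left(D \right)} = 12 D^{2}$ ($t{\left(D \right)} = 2 D \left(1 + 5\right) D = 2 D 6 D = 12 D D = 12 D^{2}$)
$- 122 t{\left(-13 \right)} 124 = - 122 \cdot 12 \left(-13\right)^{2} \cdot 124 = - 122 \cdot 12 \cdot 169 \cdot 124 = \left(-122\right) 2028 \cdot 124 = \left(-247416\right) 124 = -30679584$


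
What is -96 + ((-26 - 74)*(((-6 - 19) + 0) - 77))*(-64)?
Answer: -652896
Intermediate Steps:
-96 + ((-26 - 74)*(((-6 - 19) + 0) - 77))*(-64) = -96 - 100*((-25 + 0) - 77)*(-64) = -96 - 100*(-25 - 77)*(-64) = -96 - 100*(-102)*(-64) = -96 + 10200*(-64) = -96 - 652800 = -652896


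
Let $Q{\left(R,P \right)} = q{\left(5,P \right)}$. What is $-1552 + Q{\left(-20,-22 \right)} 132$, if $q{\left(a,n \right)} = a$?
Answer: $-892$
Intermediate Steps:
$Q{\left(R,P \right)} = 5$
$-1552 + Q{\left(-20,-22 \right)} 132 = -1552 + 5 \cdot 132 = -1552 + 660 = -892$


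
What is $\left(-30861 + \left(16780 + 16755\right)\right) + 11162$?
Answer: $13836$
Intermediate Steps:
$\left(-30861 + \left(16780 + 16755\right)\right) + 11162 = \left(-30861 + 33535\right) + 11162 = 2674 + 11162 = 13836$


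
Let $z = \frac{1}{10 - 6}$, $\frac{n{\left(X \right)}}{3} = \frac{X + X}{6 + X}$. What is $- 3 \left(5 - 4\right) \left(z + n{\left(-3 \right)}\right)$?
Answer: $\frac{69}{4} \approx 17.25$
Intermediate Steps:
$n{\left(X \right)} = \frac{6 X}{6 + X}$ ($n{\left(X \right)} = 3 \frac{X + X}{6 + X} = 3 \frac{2 X}{6 + X} = \frac{6 X}{6 + X}$)
$z = \frac{1}{4} \approx 0.25$
$- 3 \left(5 - 4\right) \left(z + n{\left(-3 \right)}\right) = - 3 \left(5 - 4\right) \left(\frac{1}{4} + 6 \left(-3\right) \frac{1}{6 - 3}\right) = \left(-3\right) 1 \left(\frac{1}{4} + 6 \left(-3\right) \frac{1}{3}\right) = - 3 \left(\frac{1}{4} + 6 \left(-3\right) \frac{1}{3}\right) = - 3 \left(\frac{1}{4} - 6\right) = \left(-3\right) \left(- \frac{23}{4}\right) = \frac{69}{4}$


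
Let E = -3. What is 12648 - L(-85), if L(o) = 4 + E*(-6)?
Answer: 12626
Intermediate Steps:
L(o) = 22 (L(o) = 4 - 3*(-6) = 4 + 18 = 22)
12648 - L(-85) = 12648 - 1*22 = 12648 - 22 = 12626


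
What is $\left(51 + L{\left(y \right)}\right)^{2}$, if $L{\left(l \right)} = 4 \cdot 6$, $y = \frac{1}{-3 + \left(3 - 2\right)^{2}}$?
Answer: $5625$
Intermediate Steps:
$y = - \frac{1}{2}$ ($y = \frac{1}{-3 + 1^{2}} = \frac{1}{-3 + 1} = \frac{1}{-2} = - \frac{1}{2} \approx -0.5$)
$L{\left(l \right)} = 24$
$\left(51 + L{\left(y \right)}\right)^{2} = \left(51 + 24\right)^{2} = 75^{2} = 5625$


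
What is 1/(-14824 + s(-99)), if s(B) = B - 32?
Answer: -1/14955 ≈ -6.6867e-5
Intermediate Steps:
s(B) = -32 + B
1/(-14824 + s(-99)) = 1/(-14824 + (-32 - 99)) = 1/(-14824 - 131) = 1/(-14955) = -1/14955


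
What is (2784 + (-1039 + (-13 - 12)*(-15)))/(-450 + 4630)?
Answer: 106/209 ≈ 0.50718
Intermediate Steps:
(2784 + (-1039 + (-13 - 12)*(-15)))/(-450 + 4630) = (2784 + (-1039 - 25*(-15)))/4180 = (2784 + (-1039 + 375))*(1/4180) = (2784 - 664)*(1/4180) = 2120*(1/4180) = 106/209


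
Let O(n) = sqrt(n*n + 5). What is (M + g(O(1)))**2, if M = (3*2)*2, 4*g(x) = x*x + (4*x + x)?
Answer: 1533/8 + 135*sqrt(6)/4 ≈ 274.30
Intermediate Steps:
O(n) = sqrt(5 + n**2) (O(n) = sqrt(n**2 + 5) = sqrt(5 + n**2))
g(x) = x**2/4 + 5*x/4 (g(x) = (x*x + (4*x + x))/4 = (x**2 + 5*x)/4 = x**2/4 + 5*x/4)
M = 12 (M = 6*2 = 12)
(M + g(O(1)))**2 = (12 + sqrt(5 + 1**2)*(5 + sqrt(5 + 1**2))/4)**2 = (12 + sqrt(5 + 1)*(5 + sqrt(5 + 1))/4)**2 = (12 + sqrt(6)*(5 + sqrt(6))/4)**2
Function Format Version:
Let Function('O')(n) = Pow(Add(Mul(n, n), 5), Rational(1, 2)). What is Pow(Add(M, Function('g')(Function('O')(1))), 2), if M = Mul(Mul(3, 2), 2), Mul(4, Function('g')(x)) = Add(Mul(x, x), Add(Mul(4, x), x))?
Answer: Add(Rational(1533, 8), Mul(Rational(135, 4), Pow(6, Rational(1, 2)))) ≈ 274.30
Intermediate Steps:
Function('O')(n) = Pow(Add(5, Pow(n, 2)), Rational(1, 2)) (Function('O')(n) = Pow(Add(Pow(n, 2), 5), Rational(1, 2)) = Pow(Add(5, Pow(n, 2)), Rational(1, 2)))
Function('g')(x) = Add(Mul(Rational(1, 4), Pow(x, 2)), Mul(Rational(5, 4), x)) (Function('g')(x) = Mul(Rational(1, 4), Add(Mul(x, x), Add(Mul(4, x), x))) = Mul(Rational(1, 4), Add(Pow(x, 2), Mul(5, x))) = Add(Mul(Rational(1, 4), Pow(x, 2)), Mul(Rational(5, 4), x)))
M = 12 (M = Mul(6, 2) = 12)
Pow(Add(M, Function('g')(Function('O')(1))), 2) = Pow(Add(12, Mul(Rational(1, 4), Pow(Add(5, Pow(1, 2)), Rational(1, 2)), Add(5, Pow(Add(5, Pow(1, 2)), Rational(1, 2))))), 2) = Pow(Add(12, Mul(Rational(1, 4), Pow(Add(5, 1), Rational(1, 2)), Add(5, Pow(Add(5, 1), Rational(1, 2))))), 2) = Pow(Add(12, Mul(Rational(1, 4), Pow(6, Rational(1, 2)), Add(5, Pow(6, Rational(1, 2))))), 2)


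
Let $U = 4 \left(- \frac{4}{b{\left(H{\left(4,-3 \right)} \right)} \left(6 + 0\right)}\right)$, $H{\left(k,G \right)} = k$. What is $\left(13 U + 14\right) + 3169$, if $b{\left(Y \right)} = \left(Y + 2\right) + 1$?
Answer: $\frac{66739}{21} \approx 3178.0$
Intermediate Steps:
$b{\left(Y \right)} = 3 + Y$ ($b{\left(Y \right)} = \left(2 + Y\right) + 1 = 3 + Y$)
$U = - \frac{8}{21}$ ($U = 4 \left(- \frac{4}{\left(3 + 4\right) \left(6 + 0\right)}\right) = 4 \left(- \frac{4}{7 \cdot 6}\right) = 4 \left(- \frac{4}{42}\right) = 4 \left(\left(-4\right) \frac{1}{42}\right) = 4 \left(- \frac{2}{21}\right) = - \frac{8}{21} \approx -0.38095$)
$\left(13 U + 14\right) + 3169 = \left(13 \left(- \frac{8}{21}\right) + 14\right) + 3169 = \left(- \frac{104}{21} + 14\right) + 3169 = \frac{190}{21} + 3169 = \frac{66739}{21}$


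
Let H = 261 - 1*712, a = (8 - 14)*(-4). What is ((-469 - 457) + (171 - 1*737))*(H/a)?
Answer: 168223/6 ≈ 28037.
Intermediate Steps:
a = 24 (a = -6*(-4) = 24)
H = -451 (H = 261 - 712 = -451)
((-469 - 457) + (171 - 1*737))*(H/a) = ((-469 - 457) + (171 - 1*737))*(-451/24) = (-926 + (171 - 737))*(-451*1/24) = (-926 - 566)*(-451/24) = -1492*(-451/24) = 168223/6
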